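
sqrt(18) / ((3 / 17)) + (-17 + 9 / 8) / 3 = -127 / 24 + 17 * sqrt(2) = 18.75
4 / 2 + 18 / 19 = 56 / 19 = 2.95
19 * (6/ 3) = 38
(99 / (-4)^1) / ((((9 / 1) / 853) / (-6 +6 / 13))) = 168894 / 13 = 12991.85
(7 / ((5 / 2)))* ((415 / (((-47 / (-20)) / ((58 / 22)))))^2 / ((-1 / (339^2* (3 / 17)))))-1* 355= -55928204298325115 / 4543913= -12308379209.36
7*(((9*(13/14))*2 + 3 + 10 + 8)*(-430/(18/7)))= -132440/3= -44146.67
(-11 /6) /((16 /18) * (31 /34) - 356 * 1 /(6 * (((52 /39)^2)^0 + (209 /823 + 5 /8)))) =0.06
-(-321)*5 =1605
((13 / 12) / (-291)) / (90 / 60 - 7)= 13 / 19206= 0.00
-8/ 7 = -1.14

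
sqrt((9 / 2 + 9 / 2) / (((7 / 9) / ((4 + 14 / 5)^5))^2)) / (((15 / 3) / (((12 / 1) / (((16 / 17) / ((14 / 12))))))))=166838.88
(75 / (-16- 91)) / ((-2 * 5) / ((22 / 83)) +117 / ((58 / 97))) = -47850 / 10782283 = -0.00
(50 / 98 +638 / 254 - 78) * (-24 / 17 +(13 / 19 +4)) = -70454788 / 287147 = -245.36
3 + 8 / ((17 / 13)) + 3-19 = -6.88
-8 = -8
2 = 2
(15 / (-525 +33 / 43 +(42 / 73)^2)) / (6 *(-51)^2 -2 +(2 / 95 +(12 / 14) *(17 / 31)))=-23619327025 / 12872874771716048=-0.00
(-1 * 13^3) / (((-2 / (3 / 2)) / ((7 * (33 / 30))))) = 507507 / 40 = 12687.68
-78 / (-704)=39 / 352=0.11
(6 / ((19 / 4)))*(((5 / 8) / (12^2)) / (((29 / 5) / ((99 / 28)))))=825 / 246848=0.00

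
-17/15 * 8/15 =-136/225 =-0.60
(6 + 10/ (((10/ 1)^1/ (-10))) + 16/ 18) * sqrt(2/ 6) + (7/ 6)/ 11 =7/ 66-28 * sqrt(3)/ 27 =-1.69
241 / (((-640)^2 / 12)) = 723 / 102400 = 0.01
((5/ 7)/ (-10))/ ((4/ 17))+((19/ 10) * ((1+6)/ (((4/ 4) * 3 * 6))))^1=1097/ 2520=0.44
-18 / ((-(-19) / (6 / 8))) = -27 / 38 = -0.71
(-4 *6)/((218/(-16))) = 192/109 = 1.76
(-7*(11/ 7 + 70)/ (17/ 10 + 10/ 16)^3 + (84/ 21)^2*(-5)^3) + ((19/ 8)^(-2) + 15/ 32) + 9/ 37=-233667386860219/ 114600495456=-2038.97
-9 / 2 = -4.50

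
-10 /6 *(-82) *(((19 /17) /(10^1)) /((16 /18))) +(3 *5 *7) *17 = 245097 /136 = 1802.18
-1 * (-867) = 867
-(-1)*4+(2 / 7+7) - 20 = -61 / 7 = -8.71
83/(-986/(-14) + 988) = 581/7409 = 0.08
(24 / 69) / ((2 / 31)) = 5.39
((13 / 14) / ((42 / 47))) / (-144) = -611 / 84672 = -0.01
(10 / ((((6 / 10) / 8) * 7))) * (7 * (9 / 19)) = 1200 / 19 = 63.16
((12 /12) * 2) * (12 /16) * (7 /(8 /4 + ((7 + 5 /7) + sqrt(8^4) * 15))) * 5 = 735 /13576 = 0.05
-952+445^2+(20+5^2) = 197118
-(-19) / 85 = 19 / 85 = 0.22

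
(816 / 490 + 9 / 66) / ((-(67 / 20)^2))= -388440 / 2419571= -0.16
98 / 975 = 0.10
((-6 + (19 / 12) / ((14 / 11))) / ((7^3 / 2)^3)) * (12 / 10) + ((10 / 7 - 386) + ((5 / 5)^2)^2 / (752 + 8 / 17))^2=34180494023942203663253 / 231114559717903680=147894.16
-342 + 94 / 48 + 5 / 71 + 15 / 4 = -336.22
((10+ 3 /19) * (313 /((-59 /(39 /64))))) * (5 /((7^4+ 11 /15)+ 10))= -0.07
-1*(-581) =581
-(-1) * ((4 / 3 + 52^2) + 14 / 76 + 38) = 312761 / 114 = 2743.52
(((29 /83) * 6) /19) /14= 87 /11039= 0.01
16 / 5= 3.20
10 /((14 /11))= 55 /7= 7.86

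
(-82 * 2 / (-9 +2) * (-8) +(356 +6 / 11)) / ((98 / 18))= 117198 / 3773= 31.06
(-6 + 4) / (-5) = 2 / 5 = 0.40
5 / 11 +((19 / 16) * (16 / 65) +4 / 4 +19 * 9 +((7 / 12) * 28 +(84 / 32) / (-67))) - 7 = 209296187 / 1149720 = 182.04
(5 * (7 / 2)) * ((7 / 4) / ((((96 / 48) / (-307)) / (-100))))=1880375 / 4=470093.75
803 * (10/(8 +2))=803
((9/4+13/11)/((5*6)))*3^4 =4077/440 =9.27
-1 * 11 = -11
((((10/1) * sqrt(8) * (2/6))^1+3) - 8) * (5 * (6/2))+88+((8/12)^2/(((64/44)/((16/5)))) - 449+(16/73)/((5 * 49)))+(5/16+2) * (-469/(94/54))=-916.65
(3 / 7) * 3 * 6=54 / 7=7.71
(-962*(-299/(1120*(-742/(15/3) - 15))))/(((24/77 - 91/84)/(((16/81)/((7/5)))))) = 1375660/4786803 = 0.29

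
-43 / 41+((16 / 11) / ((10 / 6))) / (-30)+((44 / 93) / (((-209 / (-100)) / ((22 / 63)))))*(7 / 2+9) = -112634113 / 1255144275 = -0.09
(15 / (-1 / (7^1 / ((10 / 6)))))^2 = 3969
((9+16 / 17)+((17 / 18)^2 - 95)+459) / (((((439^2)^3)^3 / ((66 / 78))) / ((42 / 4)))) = 158972737 / 17506824946769389527211618633390401634817577628903416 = 0.00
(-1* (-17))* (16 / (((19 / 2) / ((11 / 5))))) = 5984 / 95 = 62.99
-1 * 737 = -737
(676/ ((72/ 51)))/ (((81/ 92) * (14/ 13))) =859027/ 1701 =505.01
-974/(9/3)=-974/3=-324.67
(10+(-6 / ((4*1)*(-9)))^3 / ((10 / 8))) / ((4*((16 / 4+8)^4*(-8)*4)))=-2701 / 716636160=-0.00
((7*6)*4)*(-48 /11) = -8064 /11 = -733.09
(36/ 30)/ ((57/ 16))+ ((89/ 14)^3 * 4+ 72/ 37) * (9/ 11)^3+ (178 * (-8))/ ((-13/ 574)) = 2646850801762287/ 41722550870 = 63439.33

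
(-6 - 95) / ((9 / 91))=-9191 / 9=-1021.22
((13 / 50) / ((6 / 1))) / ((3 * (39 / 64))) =0.02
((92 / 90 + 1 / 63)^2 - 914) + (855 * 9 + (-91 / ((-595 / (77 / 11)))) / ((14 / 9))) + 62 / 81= 22885260401 / 3373650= 6783.53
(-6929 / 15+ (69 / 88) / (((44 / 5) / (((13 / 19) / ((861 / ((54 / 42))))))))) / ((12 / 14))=-538.92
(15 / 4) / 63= 5 / 84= 0.06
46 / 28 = 1.64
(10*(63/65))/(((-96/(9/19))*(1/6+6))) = -567/73112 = -0.01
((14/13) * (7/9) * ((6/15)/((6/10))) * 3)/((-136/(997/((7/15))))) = -34895/1326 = -26.32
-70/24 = -35/12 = -2.92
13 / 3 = 4.33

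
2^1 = 2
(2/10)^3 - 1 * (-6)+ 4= 1251/125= 10.01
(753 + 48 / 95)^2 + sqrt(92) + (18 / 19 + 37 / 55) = 2*sqrt(23) + 56365545614 / 99275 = 567781.39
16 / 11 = 1.45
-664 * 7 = -4648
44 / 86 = 22 / 43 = 0.51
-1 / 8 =-0.12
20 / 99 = 0.20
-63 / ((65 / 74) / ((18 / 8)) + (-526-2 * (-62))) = 20979 / 133736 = 0.16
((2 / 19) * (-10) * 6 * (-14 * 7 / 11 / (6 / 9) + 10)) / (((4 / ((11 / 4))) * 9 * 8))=185 / 912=0.20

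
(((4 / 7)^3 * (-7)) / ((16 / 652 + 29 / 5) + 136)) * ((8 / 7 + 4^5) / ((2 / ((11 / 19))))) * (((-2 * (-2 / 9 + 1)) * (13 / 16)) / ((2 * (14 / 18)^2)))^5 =2176642109398185 / 640209098805248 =3.40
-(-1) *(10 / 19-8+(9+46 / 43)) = 2121 / 817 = 2.60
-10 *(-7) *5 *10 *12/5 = 8400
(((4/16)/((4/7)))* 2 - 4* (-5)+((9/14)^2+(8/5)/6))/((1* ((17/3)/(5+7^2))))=205.41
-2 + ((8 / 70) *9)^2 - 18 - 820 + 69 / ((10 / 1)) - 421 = -3069953 / 2450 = -1253.04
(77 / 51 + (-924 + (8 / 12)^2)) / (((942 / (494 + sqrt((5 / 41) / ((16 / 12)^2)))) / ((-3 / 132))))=141073 * sqrt(205) / 346671072 + 34845031 / 3170772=11.00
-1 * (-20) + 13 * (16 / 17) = 548 / 17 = 32.24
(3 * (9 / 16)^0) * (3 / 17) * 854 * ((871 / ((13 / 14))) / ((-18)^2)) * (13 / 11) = 2603419 / 1683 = 1546.89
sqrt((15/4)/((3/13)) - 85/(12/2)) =5 *sqrt(3)/6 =1.44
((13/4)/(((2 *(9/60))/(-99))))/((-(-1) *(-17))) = 2145/34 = 63.09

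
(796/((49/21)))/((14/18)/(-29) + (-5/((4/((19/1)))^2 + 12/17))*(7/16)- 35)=-45912413952/5106484481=-8.99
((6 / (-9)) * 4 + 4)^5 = 4.21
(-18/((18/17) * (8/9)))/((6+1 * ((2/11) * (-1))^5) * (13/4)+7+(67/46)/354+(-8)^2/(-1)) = 0.51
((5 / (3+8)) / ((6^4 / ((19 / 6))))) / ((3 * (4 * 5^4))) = 19 / 128304000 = 0.00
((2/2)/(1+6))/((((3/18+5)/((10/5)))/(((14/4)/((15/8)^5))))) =65536/7846875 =0.01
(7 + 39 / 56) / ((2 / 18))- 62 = 407 / 56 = 7.27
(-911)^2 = 829921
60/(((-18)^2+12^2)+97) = 12/113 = 0.11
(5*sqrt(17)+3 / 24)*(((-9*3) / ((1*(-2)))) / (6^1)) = 9 / 32+45*sqrt(17) / 4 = 46.67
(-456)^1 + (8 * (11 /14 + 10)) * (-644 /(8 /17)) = -118538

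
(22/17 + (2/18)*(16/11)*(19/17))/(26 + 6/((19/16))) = 1387/29205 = 0.05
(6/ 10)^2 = 0.36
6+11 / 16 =107 / 16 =6.69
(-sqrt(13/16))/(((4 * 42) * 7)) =-sqrt(13)/4704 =-0.00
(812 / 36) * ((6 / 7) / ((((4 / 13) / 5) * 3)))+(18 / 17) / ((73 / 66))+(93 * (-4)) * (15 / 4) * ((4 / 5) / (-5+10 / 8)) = 45042289 / 111690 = 403.28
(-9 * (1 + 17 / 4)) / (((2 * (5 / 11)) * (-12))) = 693 / 160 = 4.33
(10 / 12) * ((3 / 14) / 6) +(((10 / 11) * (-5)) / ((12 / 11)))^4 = 2734645 / 9072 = 301.44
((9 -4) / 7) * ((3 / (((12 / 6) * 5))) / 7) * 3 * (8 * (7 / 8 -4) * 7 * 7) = -112.50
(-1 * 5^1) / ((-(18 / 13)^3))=10985 / 5832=1.88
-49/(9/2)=-98/9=-10.89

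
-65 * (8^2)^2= -266240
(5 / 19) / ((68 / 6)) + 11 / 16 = 0.71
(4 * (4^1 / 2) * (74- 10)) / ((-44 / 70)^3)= -2061.61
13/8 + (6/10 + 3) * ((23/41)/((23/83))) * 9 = 110233/1640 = 67.22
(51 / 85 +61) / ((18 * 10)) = 77 / 225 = 0.34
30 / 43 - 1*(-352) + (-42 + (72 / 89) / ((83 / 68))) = 98900848 / 317641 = 311.36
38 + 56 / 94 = 38.60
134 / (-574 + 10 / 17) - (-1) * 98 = 476513 / 4874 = 97.77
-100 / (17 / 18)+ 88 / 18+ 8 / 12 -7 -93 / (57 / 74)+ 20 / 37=-24472157 / 107559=-227.52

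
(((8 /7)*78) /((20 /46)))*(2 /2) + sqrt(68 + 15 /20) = 5*sqrt(11) /2 + 7176 /35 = 213.32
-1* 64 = -64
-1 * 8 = -8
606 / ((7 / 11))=6666 / 7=952.29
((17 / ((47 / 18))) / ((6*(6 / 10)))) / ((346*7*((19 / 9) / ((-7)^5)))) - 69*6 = -129753657 / 308978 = -419.94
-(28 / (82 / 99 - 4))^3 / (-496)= -332812557 / 239933366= -1.39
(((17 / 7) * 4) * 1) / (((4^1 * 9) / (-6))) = -34 / 21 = -1.62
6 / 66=1 / 11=0.09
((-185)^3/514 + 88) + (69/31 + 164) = -192229541/15934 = -12064.11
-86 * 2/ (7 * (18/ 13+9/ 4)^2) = -465088/ 250047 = -1.86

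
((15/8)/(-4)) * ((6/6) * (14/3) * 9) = -315/16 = -19.69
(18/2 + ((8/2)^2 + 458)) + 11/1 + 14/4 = 995/2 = 497.50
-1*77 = -77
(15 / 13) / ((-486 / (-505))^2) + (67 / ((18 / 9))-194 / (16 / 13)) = -251537597 / 2047032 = -122.88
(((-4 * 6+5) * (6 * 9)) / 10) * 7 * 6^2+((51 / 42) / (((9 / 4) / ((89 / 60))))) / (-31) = -1514857681 / 58590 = -25855.23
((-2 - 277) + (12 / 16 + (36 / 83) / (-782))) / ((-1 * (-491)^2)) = 36120261 / 31295206772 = 0.00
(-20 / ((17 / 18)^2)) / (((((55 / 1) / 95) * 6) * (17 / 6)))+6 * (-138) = -44870724 / 54043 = -830.28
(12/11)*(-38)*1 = -456/11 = -41.45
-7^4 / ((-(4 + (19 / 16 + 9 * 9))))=5488 / 197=27.86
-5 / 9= -0.56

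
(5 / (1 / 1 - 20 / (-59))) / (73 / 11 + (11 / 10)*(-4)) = 1.67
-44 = -44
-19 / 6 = -3.17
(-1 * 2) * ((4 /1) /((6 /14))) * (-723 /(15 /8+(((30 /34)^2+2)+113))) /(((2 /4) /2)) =124811008 /272015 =458.84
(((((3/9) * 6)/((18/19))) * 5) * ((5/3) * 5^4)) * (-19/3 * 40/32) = -28203125/324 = -87046.68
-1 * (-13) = 13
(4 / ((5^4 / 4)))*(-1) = -0.03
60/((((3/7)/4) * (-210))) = -8/3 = -2.67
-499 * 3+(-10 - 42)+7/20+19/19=-30953/20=-1547.65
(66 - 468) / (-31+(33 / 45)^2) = 45225 / 3427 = 13.20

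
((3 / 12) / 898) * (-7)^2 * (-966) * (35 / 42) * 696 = -3431715 / 449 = -7643.02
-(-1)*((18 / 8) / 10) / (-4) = -9 / 160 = -0.06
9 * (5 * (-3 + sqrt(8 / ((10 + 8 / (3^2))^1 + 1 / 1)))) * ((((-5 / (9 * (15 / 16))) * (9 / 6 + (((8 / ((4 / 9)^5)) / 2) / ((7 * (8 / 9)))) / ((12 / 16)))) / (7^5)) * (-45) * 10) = -205338375 / 1882384 + 205338375 * sqrt(214) / 100707544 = -79.26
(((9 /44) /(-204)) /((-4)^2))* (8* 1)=-3 /5984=-0.00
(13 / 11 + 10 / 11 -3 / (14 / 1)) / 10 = 0.19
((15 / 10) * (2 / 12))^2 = 1 / 16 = 0.06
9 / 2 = 4.50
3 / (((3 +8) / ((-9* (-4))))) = 108 / 11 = 9.82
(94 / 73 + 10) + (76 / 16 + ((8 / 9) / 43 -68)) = -5869615 / 113004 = -51.94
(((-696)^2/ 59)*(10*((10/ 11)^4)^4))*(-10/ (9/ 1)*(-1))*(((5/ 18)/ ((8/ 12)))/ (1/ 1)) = 67280000000000000000000/ 8133102185852272497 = 8272.37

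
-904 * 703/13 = -635512/13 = -48885.54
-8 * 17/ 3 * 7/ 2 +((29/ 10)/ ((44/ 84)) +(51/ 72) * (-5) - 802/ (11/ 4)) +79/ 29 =-1550633/ 3480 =-445.58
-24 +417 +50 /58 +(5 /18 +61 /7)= 402.85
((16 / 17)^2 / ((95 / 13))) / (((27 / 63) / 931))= 1141504 / 4335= 263.32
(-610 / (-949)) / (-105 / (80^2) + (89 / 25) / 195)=58560000 / 168557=347.42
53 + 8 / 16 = 107 / 2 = 53.50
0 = 0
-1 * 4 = -4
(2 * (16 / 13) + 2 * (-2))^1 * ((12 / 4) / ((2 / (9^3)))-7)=-21730 / 13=-1671.54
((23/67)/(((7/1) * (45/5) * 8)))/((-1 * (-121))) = 23/4085928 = 0.00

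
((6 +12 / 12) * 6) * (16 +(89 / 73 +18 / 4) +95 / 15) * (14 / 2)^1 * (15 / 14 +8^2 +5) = 84374829 / 146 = 577909.79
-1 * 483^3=-112678587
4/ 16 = 1/ 4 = 0.25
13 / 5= 2.60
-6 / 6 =-1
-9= -9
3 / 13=0.23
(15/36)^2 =25/144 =0.17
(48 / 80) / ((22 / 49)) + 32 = 3667 / 110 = 33.34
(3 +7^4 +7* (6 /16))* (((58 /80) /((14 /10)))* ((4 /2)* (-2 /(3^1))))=-558337 /336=-1661.72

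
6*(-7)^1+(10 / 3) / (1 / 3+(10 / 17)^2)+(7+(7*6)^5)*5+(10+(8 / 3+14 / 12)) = 2309314110929 / 3534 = 653456171.74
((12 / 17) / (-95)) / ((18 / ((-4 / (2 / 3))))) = 4 / 1615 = 0.00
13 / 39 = 1 / 3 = 0.33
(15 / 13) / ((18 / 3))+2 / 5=77 / 130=0.59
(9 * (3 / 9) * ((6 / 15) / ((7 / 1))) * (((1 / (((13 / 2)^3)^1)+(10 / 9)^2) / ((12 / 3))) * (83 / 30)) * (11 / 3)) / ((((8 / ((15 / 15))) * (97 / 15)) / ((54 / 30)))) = 50294431 / 2685173400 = 0.02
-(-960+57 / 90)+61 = 30611 / 30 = 1020.37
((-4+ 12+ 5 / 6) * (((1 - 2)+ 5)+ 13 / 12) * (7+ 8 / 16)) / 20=3233 / 192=16.84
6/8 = 3/4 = 0.75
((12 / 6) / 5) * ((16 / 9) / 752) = 2 / 2115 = 0.00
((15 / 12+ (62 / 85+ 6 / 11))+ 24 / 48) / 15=3771 / 18700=0.20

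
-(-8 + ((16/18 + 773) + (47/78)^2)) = -1553959/2028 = -766.25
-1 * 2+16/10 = -2/5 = -0.40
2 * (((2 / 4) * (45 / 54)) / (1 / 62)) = 155 / 3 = 51.67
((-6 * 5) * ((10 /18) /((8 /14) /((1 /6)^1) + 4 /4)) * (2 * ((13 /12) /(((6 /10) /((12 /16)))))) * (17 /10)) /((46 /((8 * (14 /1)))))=-270725 /6417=-42.19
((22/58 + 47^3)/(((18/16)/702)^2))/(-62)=-652037615.20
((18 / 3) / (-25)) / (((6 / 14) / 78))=-1092 / 25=-43.68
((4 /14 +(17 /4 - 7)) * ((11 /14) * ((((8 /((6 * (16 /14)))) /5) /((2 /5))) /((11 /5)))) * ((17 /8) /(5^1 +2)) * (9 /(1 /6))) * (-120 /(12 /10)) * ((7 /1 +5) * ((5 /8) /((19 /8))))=19794375 /7448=2657.68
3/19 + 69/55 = 1476/1045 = 1.41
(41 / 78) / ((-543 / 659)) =-27019 / 42354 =-0.64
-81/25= -3.24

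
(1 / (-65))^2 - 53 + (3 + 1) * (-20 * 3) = -1237924 / 4225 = -293.00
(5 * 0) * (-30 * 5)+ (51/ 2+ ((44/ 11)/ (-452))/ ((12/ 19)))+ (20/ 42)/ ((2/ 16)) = 92691/ 3164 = 29.30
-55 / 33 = -5 / 3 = -1.67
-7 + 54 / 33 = -59 / 11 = -5.36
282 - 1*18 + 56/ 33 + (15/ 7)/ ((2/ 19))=132157/ 462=286.05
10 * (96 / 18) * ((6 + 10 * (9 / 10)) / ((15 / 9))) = 480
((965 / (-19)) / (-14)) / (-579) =-0.01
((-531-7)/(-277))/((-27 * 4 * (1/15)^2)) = -6725/1662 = -4.05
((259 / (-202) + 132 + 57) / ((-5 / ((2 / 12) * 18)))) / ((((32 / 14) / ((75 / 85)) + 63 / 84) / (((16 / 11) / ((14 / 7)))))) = -38222352 / 1558733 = -24.52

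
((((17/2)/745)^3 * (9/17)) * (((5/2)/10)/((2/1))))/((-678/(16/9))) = -289/1121394711000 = -0.00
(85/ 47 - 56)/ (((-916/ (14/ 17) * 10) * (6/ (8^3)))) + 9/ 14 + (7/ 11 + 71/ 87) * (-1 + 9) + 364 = 4617030962171/ 12257227290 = 376.68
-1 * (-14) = 14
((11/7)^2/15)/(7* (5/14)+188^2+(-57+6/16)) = 968/207504465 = 0.00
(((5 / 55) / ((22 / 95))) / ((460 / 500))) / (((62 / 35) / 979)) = 7398125 / 31372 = 235.82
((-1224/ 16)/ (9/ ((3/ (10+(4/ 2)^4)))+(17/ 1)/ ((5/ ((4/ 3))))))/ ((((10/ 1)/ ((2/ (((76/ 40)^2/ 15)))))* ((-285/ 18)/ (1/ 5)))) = 41310/ 4245721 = 0.01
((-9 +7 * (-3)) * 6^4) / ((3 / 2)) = -25920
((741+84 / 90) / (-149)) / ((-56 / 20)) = 11129 / 6258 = 1.78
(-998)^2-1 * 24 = 995980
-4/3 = -1.33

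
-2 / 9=-0.22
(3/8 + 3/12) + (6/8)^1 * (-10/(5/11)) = -127/8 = -15.88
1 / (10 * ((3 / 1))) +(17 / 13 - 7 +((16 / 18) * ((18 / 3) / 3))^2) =-26309 / 10530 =-2.50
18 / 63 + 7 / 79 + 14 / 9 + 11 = 64352 / 4977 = 12.93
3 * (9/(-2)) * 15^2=-6075/2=-3037.50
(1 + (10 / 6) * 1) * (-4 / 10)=-16 / 15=-1.07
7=7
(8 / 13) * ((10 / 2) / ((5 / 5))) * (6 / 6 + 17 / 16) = 165 / 26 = 6.35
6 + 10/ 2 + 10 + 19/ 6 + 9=199/ 6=33.17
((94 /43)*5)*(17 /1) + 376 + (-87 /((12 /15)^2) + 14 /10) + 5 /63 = 92616553 /216720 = 427.36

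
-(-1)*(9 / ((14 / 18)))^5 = 3486784401 / 16807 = 207460.25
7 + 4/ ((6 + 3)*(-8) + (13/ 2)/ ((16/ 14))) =7363/ 1061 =6.94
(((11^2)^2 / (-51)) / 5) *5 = -14641 / 51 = -287.08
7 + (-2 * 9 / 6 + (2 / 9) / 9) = 326 / 81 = 4.02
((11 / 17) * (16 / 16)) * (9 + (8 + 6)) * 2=506 / 17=29.76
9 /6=3 /2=1.50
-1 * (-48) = 48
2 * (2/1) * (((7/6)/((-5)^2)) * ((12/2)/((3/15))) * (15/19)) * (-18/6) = -252/19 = -13.26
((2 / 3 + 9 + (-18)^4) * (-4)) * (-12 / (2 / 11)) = 27716216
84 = 84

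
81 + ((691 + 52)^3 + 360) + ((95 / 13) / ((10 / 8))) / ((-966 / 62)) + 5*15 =2575475781161 / 6279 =410172922.62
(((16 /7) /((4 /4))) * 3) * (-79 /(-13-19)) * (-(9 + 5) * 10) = -2370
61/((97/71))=4331/97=44.65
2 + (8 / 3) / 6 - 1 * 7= -41 / 9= -4.56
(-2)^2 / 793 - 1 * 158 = -125290 / 793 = -157.99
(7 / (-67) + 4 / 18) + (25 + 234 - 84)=105596 / 603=175.12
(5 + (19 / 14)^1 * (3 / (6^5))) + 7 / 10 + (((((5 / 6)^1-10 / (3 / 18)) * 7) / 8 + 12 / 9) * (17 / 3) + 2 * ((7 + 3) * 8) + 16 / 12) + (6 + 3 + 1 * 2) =-19555357 / 181440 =-107.78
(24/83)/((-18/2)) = -8/249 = -0.03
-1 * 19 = -19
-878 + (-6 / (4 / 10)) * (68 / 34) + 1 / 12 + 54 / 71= -772897 / 852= -907.16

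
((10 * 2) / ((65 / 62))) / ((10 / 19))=2356 / 65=36.25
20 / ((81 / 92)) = 1840 / 81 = 22.72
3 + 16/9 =43/9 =4.78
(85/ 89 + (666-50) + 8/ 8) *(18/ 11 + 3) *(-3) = -8595.19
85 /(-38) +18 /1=599 /38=15.76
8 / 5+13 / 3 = 89 / 15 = 5.93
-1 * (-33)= 33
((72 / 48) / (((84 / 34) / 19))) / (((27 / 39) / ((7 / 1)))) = 4199 / 36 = 116.64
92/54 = 46/27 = 1.70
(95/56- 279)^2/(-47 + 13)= -241149841/106624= -2261.68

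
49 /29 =1.69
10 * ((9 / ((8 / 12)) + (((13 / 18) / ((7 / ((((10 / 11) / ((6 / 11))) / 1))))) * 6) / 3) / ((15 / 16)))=83728 / 567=147.67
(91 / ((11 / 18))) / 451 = 1638 / 4961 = 0.33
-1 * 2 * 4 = -8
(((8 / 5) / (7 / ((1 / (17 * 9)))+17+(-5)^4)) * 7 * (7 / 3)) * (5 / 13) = 392 / 66807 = 0.01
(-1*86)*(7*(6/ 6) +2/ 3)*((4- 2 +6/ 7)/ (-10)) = 3956/ 21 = 188.38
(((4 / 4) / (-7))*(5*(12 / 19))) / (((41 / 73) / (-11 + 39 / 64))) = 5475 / 656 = 8.35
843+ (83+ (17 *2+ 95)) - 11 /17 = 17924 /17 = 1054.35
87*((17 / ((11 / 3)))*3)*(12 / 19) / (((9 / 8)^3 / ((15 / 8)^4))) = 2773125 / 418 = 6634.27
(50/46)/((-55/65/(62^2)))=-1249300/253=-4937.94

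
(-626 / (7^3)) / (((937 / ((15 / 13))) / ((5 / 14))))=-23475 / 29246581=-0.00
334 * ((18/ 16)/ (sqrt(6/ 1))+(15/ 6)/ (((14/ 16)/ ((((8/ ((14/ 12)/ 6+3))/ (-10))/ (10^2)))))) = -48096/ 20125+501 * sqrt(6)/ 8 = 151.01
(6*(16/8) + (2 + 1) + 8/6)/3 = 49/9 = 5.44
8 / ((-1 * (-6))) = 4 / 3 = 1.33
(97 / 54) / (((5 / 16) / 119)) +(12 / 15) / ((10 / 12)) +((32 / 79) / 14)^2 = 141396468512 / 206421075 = 684.99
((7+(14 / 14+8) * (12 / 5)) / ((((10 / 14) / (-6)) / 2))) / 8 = -3003 / 50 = -60.06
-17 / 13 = -1.31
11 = 11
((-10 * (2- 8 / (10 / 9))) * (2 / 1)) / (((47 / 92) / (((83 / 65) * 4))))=1039.80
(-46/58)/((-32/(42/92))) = 21/1856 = 0.01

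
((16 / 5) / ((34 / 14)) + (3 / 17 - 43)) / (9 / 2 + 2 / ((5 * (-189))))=-1333584 / 144517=-9.23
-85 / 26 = -3.27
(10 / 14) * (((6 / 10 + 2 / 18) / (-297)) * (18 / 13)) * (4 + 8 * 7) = -1280 / 9009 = -0.14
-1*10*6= -60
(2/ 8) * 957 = 957/ 4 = 239.25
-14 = -14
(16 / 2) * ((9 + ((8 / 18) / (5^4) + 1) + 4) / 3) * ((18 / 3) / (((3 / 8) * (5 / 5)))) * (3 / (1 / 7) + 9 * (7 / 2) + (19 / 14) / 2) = 3752470592 / 118125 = 31766.95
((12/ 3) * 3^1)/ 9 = 4/ 3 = 1.33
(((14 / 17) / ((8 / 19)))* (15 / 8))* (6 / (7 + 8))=399 / 272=1.47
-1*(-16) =16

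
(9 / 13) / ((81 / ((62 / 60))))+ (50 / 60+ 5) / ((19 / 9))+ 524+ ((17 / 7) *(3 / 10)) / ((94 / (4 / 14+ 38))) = 527.07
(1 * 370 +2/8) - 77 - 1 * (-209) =2009/4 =502.25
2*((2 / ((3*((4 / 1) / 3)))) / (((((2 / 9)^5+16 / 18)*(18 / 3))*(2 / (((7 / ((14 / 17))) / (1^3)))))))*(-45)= -3011499 / 84032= -35.84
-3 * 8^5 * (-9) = 884736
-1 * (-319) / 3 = 106.33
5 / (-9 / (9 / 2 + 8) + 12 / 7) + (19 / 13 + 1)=16943 / 2262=7.49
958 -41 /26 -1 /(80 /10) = 99455 /104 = 956.30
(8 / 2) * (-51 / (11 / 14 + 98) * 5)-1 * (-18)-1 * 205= -90967 / 461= -197.33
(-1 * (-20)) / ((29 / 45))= 900 / 29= 31.03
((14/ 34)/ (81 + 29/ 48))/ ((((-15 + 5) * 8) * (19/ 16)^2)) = -5376/ 120193145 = -0.00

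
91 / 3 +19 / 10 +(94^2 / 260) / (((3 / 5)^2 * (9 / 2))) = 560317 / 10530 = 53.21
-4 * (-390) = 1560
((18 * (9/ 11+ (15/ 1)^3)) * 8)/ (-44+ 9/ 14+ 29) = -24954048/ 737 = -33858.95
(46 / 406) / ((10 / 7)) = 23 / 290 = 0.08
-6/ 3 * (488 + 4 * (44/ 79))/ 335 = -77456/ 26465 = -2.93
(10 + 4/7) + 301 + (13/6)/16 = 209467/672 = 311.71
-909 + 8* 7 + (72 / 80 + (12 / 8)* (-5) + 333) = -2633 / 5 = -526.60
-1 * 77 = -77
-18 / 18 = -1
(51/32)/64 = 51/2048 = 0.02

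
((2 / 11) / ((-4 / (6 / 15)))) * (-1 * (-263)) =-263 / 55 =-4.78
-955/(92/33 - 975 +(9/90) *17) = 315150/320269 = 0.98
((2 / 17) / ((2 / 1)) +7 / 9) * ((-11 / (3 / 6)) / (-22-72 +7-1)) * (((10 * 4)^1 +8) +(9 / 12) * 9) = 584 / 51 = 11.45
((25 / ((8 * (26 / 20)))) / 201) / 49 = 125 / 512148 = 0.00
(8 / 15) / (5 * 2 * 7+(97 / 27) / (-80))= 1152 / 151103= 0.01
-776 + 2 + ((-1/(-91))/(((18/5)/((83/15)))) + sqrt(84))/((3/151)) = -311.84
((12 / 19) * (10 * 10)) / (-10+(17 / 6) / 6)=-43200 / 6517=-6.63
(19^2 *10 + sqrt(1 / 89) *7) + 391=7 *sqrt(89) / 89 + 4001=4001.74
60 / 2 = 30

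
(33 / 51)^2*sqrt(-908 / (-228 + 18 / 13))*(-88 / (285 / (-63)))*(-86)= -6410096*sqrt(8693646) / 13480405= -1402.05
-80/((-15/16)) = 256/3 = 85.33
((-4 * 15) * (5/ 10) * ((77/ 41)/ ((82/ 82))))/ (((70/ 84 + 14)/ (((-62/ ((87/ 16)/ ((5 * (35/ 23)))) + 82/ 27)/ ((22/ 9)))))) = 316618260/ 2433883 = 130.09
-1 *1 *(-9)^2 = -81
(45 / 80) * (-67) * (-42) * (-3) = -37989 / 8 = -4748.62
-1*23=-23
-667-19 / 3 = -2020 / 3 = -673.33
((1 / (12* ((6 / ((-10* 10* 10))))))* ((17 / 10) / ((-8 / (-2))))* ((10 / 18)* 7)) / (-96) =14875 / 62208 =0.24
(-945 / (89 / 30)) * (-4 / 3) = 37800 / 89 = 424.72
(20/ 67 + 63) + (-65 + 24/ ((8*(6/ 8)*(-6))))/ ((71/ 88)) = -258179/ 14271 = -18.09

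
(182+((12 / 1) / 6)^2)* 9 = 1674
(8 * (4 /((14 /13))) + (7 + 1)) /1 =264 /7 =37.71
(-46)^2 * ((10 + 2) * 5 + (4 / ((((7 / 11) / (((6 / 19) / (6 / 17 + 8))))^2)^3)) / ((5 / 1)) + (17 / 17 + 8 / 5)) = 469591188651731821777312482196 / 3545111854211971014741245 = 132461.60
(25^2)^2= 390625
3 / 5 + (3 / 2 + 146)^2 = 435137 / 20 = 21756.85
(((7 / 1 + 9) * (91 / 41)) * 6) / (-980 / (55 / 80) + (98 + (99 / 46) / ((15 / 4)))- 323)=-1578720 / 12224437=-0.13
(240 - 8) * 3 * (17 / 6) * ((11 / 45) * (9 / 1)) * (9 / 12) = 16269 / 5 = 3253.80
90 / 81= 10 / 9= 1.11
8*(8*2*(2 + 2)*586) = 300032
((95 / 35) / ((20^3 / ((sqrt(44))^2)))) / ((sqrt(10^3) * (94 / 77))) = 2299 * sqrt(10) / 18800000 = 0.00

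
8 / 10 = 4 / 5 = 0.80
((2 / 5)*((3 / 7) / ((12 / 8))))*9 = 36 / 35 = 1.03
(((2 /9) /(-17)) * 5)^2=100 /23409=0.00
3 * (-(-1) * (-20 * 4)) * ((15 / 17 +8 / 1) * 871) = -31565040 / 17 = -1856767.06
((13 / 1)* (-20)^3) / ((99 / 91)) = -9464000 / 99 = -95595.96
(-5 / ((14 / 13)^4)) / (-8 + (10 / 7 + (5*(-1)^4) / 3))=428415 / 565264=0.76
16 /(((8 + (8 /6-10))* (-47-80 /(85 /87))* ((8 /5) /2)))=510 /2191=0.23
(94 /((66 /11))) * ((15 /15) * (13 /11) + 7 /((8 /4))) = 4841 /66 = 73.35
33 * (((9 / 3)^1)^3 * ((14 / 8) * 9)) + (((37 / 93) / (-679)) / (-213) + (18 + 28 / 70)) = 3779981252003 / 269006220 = 14051.65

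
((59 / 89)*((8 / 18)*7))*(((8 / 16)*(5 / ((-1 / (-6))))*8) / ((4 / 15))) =82600 / 89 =928.09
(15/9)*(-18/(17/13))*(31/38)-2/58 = -175628/9367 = -18.75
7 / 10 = 0.70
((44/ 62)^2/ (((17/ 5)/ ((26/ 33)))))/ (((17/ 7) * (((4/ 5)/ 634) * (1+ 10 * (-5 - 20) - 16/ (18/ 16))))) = -95195100/ 657940001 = -0.14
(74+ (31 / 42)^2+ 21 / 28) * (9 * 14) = 66410 / 7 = 9487.14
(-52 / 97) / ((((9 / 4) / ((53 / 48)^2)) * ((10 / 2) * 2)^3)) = -36517 / 125712000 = -0.00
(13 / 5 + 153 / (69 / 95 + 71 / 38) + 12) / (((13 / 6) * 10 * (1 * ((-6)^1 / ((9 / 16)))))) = -96003 / 301600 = -0.32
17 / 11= 1.55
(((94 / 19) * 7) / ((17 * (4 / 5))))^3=4451411125 / 269586136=16.51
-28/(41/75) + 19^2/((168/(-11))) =-515611/6888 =-74.86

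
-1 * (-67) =67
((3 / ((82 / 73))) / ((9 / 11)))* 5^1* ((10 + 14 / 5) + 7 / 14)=217.07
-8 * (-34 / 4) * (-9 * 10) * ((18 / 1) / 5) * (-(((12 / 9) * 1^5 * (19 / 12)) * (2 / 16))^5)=42093683 / 1492992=28.19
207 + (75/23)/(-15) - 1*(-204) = 9448/23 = 410.78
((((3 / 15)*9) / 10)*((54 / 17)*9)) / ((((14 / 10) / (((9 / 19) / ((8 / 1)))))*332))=19683 / 30026080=0.00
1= 1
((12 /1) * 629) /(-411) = -2516 /137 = -18.36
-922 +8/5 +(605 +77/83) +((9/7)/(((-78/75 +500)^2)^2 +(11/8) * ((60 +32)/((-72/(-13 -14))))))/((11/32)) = -1297606137660107493237114/4126297236364978964135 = -314.47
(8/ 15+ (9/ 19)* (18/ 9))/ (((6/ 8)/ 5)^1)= 1688/ 171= 9.87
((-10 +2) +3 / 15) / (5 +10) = -13 / 25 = -0.52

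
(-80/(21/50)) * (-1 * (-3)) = -4000/7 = -571.43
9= 9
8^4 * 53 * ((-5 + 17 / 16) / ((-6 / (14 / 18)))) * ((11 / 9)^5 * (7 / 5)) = 374751504512 / 885735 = 423096.64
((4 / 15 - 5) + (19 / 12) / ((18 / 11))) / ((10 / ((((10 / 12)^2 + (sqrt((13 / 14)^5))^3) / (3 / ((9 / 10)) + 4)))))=-0.07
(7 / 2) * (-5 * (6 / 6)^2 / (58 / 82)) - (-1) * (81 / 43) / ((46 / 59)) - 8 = -30.33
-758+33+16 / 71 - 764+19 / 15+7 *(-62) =-2046406 / 1065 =-1921.51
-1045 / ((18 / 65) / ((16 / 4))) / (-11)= 12350 / 9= 1372.22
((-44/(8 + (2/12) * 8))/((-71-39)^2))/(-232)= 0.00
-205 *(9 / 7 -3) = 2460 / 7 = 351.43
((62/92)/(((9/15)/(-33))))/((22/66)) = -111.20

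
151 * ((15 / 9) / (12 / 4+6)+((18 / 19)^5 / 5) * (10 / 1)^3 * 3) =69166.90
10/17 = 0.59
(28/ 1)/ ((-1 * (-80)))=7/ 20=0.35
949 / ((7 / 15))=2033.57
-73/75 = -0.97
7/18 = 0.39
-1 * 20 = -20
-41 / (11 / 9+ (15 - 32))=369 / 142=2.60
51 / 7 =7.29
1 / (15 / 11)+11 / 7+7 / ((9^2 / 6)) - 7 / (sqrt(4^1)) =-1279 / 1890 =-0.68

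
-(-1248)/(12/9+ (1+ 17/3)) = 156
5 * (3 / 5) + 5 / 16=53 / 16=3.31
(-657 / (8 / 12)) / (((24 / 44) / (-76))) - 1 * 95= 137218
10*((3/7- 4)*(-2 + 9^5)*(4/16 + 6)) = -184521875/14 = -13180133.93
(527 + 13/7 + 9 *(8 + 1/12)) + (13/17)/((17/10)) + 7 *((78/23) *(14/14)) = 625.80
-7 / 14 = -1 / 2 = -0.50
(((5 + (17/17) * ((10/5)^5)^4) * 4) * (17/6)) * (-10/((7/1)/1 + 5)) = -9903265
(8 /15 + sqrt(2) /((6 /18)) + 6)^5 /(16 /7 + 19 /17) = 20623856204* sqrt(2) /1366875 + 6568170367192 /307546875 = 42694.76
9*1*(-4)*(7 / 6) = -42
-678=-678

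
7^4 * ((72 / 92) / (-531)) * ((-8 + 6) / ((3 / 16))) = 153664 / 4071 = 37.75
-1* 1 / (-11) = 1 / 11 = 0.09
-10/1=-10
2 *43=86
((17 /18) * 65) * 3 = 1105 /6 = 184.17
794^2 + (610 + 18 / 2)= 631055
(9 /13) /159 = 3 /689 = 0.00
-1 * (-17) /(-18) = -17 /18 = -0.94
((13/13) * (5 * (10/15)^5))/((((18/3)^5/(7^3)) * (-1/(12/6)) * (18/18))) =-0.06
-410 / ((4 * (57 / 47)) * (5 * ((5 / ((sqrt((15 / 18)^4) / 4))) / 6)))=-3.52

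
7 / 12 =0.58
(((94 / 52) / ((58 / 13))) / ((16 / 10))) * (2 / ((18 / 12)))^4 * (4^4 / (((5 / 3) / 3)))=96256 / 261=368.80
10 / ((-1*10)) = -1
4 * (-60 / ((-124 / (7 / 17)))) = 420 / 527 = 0.80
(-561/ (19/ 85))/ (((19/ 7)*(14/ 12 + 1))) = -426.76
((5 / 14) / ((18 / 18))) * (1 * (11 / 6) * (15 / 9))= 275 / 252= 1.09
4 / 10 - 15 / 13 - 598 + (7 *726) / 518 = -1416408 / 2405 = -588.94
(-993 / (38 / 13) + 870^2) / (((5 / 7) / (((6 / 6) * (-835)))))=-33607921179 / 38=-884418978.39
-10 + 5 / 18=-175 / 18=-9.72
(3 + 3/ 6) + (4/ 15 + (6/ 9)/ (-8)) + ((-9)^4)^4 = 1853020188851844.68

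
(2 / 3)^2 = 4 / 9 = 0.44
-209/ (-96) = 2.18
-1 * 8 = -8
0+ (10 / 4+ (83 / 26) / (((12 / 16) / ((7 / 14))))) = 361 / 78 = 4.63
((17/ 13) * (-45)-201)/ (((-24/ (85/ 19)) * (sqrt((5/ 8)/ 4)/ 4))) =38284 * sqrt(10)/ 247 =490.14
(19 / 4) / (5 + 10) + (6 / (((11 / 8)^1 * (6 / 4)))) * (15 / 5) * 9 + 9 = 87.86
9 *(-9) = -81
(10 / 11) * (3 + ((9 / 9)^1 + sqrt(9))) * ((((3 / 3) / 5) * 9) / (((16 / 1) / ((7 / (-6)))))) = -0.84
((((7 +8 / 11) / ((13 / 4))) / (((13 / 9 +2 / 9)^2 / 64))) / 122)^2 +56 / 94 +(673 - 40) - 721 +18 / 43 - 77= -629665103482199 / 3844484082725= -163.78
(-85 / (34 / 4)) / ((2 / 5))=-25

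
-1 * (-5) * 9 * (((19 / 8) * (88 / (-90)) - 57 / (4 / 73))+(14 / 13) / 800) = -48792317 / 1040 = -46915.69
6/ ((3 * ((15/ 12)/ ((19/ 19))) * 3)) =8/ 15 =0.53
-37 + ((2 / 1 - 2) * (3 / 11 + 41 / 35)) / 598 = -37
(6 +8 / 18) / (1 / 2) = 116 / 9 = 12.89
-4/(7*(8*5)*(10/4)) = -1/175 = -0.01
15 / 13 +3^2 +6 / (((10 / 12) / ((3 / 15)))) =11.59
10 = 10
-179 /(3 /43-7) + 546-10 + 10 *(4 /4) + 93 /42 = 574.04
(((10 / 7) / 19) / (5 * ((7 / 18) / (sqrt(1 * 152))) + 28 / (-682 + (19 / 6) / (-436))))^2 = 0.42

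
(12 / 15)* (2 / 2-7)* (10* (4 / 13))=-192 / 13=-14.77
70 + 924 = 994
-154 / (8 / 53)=-4081 / 4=-1020.25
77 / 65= 1.18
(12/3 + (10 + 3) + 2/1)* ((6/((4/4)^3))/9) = 38/3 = 12.67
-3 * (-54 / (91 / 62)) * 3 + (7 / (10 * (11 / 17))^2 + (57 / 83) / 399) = 331.29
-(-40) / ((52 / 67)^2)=22445 / 338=66.41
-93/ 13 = -7.15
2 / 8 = 1 / 4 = 0.25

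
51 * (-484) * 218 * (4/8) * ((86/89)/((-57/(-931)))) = -3779334328/89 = -42464430.65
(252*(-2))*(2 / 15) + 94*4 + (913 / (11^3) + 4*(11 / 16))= 755611 / 2420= 312.24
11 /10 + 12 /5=7 /2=3.50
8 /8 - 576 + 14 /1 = -561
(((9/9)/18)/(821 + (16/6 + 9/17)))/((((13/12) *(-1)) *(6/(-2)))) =17/819663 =0.00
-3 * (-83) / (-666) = -83 / 222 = -0.37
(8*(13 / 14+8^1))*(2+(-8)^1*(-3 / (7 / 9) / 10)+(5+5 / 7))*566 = 3056400 / 7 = 436628.57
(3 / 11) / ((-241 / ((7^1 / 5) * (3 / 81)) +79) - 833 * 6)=-0.00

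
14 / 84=1 / 6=0.17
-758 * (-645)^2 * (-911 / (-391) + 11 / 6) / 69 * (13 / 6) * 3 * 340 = -22244398660250 / 529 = -42049902949.43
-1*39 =-39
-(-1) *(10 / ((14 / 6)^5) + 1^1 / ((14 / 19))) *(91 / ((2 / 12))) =1968681 / 2401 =819.94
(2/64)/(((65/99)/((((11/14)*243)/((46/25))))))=1323135/267904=4.94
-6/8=-3/4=-0.75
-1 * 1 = -1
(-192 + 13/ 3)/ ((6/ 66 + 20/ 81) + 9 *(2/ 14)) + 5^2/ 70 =-115.23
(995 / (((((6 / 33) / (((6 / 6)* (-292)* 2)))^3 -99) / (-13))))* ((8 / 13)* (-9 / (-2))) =1187004024264960 / 3280664388673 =361.82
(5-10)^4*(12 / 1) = 7500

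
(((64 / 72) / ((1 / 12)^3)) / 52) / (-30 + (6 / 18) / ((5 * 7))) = -40320 / 40937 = -0.98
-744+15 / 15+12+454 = -277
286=286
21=21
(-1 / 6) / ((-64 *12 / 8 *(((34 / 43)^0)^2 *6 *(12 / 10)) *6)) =5 / 124416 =0.00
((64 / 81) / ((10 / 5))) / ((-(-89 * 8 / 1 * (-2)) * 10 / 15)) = -1 / 2403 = -0.00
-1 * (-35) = 35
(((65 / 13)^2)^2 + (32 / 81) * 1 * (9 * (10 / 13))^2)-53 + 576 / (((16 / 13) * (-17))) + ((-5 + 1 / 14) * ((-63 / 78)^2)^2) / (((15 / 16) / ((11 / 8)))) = 21764842597 / 38842960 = 560.33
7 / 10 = 0.70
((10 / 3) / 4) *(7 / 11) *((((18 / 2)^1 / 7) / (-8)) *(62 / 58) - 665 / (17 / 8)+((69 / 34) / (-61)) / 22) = -29002179235 / 174663984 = -166.05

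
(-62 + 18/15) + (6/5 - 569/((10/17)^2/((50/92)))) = -877037/920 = -953.30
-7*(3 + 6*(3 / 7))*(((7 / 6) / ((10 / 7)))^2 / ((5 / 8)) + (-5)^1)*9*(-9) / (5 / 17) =-52801983 / 1250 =-42241.59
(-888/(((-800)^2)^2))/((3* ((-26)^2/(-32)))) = 37/1081600000000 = 0.00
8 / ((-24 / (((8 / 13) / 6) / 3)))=-4 / 351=-0.01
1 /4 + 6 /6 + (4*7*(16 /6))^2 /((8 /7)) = 175661 /36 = 4879.47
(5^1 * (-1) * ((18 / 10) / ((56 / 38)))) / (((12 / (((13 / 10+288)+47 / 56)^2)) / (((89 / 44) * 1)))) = -33480659188833 / 386355200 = -86657.72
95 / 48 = 1.98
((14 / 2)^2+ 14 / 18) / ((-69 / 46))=-896 / 27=-33.19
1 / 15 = 0.07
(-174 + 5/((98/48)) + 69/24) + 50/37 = -2426877/14504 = -167.32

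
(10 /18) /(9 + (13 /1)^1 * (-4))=-5 /387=-0.01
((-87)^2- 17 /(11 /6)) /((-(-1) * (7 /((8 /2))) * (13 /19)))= 6319932 /1001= 6313.62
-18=-18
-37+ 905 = 868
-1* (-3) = 3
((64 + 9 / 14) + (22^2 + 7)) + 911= 20533 / 14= 1466.64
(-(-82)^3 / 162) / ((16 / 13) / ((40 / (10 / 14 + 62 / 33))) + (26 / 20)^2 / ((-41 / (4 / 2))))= -565717352200 / 440829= -1283303.39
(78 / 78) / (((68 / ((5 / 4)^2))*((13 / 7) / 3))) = 0.04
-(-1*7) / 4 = 7 / 4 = 1.75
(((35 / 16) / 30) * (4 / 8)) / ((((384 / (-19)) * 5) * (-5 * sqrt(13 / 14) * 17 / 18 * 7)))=19 * sqrt(182) / 22630400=0.00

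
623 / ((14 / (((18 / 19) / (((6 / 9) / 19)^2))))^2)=210798369 / 112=1882128.29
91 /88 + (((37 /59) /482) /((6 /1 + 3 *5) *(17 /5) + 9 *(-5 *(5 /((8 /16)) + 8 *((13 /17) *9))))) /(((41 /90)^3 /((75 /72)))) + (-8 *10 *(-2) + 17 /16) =205687507740895247 /1268919432271568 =162.10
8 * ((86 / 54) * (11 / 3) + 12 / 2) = 7672 / 81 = 94.72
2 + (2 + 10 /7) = 38 /7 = 5.43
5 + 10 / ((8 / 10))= 35 / 2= 17.50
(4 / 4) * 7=7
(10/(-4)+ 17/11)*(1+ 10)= -21/2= -10.50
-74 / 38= -37 / 19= -1.95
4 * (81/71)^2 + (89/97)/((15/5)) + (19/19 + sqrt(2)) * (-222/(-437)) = 222 * sqrt(2)/437 + 3859089043/641048847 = 6.74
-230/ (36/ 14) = -805/ 9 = -89.44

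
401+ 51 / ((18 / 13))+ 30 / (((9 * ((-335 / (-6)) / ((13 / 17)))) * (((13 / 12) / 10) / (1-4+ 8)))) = 3006553 / 6834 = 439.94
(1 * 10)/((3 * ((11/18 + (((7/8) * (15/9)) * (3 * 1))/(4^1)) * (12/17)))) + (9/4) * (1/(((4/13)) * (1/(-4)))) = -52007/1964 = -26.48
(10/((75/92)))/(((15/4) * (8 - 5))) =736/675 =1.09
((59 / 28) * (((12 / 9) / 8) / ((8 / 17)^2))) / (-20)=-17051 / 215040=-0.08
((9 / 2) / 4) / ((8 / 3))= 27 / 64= 0.42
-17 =-17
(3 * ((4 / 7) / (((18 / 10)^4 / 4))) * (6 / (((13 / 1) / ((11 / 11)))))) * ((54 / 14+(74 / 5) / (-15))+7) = 4145600 / 1393119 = 2.98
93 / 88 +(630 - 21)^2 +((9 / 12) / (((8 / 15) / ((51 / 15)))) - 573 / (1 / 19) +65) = 126742823 / 352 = 360064.84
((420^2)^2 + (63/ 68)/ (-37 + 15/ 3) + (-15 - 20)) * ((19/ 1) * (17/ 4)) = 1286499592791763/ 512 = 2512694517171.41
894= 894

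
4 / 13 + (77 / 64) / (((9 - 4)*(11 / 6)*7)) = 679 / 2080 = 0.33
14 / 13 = 1.08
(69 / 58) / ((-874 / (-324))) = 0.44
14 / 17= 0.82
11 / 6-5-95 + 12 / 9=-581 / 6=-96.83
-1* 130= -130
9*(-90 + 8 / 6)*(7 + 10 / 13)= -80598 / 13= -6199.85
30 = 30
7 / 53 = 0.13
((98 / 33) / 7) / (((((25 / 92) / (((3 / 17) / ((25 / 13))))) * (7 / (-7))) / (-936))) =15672384 / 116875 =134.10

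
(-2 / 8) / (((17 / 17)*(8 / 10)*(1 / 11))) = -55 / 16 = -3.44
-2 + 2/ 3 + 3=5/ 3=1.67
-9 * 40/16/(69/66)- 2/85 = -21.55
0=0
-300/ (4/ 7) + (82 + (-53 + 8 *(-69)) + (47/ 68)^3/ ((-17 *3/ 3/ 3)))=-5602231981/ 5345344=-1048.06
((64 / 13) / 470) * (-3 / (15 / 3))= -96 / 15275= -0.01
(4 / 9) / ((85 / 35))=28 / 153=0.18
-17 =-17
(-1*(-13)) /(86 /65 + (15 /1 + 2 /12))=5070 /6431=0.79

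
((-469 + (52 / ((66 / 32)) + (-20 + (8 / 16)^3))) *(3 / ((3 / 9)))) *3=-1101663 / 88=-12518.90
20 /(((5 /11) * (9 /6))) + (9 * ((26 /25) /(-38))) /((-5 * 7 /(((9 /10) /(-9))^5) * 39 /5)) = 29259999991 /997500000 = 29.33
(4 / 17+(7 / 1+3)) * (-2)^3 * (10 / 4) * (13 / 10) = -4524 / 17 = -266.12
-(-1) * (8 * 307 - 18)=2438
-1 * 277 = -277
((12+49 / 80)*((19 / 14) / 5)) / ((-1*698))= -0.00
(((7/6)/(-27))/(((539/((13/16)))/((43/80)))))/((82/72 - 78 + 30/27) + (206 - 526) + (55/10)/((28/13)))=559/6278057280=0.00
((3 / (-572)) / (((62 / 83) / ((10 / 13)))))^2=1550025 / 53137626256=0.00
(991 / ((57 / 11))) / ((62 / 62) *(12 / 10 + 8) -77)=-54505 / 19323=-2.82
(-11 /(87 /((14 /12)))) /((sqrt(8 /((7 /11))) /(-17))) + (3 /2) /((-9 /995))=-995 /6 + 119 * sqrt(154) /2088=-165.13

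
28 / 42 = 0.67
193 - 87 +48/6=114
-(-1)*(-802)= -802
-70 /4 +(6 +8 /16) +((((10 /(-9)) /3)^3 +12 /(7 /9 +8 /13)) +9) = 21055274 /3208329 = 6.56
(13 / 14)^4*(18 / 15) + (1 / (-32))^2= 10979429 / 12293120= 0.89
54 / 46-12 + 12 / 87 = -7129 / 667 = -10.69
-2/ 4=-1/ 2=-0.50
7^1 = 7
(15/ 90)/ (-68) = -1/ 408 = -0.00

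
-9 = -9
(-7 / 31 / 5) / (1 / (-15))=21 / 31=0.68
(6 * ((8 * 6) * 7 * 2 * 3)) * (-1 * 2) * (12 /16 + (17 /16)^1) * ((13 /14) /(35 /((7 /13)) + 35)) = -10179 /25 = -407.16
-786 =-786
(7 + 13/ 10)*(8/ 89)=0.75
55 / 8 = 6.88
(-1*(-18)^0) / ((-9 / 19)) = 19 / 9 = 2.11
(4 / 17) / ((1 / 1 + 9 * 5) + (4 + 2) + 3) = 4 / 935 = 0.00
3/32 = 0.09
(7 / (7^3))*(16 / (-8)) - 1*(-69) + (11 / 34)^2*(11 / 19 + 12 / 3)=74732179 / 1076236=69.44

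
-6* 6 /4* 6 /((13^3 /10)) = -540 /2197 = -0.25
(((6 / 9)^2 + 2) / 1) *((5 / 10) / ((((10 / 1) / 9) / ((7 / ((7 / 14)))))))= 77 / 5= 15.40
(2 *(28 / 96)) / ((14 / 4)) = 1 / 6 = 0.17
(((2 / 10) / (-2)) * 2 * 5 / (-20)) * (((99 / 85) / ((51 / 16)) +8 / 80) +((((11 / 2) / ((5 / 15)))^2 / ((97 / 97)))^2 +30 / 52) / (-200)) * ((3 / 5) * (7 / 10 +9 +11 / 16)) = -115.34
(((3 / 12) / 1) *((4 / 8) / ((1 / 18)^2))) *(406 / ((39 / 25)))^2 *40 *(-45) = -834482250000 / 169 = -4937764792.90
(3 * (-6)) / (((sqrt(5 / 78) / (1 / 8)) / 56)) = -126 * sqrt(390) / 5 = -497.66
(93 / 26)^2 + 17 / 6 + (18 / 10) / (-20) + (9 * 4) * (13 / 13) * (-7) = -5994319 / 25350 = -236.46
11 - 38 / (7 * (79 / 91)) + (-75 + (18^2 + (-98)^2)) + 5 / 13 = 10124301 / 1027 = 9858.13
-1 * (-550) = 550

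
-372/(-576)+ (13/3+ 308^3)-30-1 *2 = 1402468079/48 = 29218084.98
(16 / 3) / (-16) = -1 / 3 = -0.33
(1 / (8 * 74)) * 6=3 / 296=0.01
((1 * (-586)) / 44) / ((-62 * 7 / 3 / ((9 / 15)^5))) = 213597 / 29837500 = 0.01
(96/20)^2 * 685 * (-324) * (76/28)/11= -485782272/385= -1261772.14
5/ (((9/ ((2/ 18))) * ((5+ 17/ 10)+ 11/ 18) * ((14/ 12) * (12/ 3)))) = 25/ 13818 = 0.00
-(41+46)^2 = -7569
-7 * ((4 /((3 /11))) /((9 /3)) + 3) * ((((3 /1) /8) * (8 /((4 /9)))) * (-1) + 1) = 11431 /36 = 317.53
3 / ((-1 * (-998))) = 3 / 998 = 0.00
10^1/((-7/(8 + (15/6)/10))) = -165/14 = -11.79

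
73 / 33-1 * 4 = -59 / 33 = -1.79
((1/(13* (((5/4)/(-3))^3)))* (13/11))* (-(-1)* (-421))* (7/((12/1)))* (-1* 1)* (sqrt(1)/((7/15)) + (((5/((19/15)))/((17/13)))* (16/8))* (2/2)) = -224248176/88825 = -2524.61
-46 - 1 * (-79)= 33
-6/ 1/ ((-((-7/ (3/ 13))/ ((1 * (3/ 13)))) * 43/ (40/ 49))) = -2160/ 2492581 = -0.00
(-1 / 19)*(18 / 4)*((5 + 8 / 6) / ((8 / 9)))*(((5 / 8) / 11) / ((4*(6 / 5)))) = -225 / 11264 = -0.02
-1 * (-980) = 980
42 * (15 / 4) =315 / 2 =157.50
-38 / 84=-19 / 42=-0.45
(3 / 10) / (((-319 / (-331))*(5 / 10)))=993 / 1595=0.62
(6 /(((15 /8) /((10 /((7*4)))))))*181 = 1448 /7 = 206.86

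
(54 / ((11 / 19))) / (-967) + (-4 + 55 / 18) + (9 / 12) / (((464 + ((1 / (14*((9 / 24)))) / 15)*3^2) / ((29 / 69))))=-148822332533 / 143067990384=-1.04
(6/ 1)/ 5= 6/ 5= 1.20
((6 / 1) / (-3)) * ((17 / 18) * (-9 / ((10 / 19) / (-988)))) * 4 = -638248 / 5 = -127649.60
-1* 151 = -151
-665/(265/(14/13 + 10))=-19152/689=-27.80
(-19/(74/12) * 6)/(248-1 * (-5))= -0.07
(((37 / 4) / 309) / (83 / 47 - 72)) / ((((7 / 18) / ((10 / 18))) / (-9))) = 26085 / 4760042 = 0.01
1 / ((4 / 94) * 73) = 47 / 146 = 0.32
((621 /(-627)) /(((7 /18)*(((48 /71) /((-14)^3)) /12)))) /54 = 480102 /209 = 2297.14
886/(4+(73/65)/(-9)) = 518310/2267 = 228.63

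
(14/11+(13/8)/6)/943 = 815/497904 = 0.00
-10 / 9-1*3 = -37 / 9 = -4.11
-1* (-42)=42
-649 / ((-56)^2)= -649 / 3136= -0.21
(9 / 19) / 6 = 3 / 38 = 0.08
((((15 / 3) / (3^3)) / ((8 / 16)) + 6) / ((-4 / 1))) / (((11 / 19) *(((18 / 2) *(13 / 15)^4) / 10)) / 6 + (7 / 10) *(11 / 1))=-10212500 / 49690421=-0.21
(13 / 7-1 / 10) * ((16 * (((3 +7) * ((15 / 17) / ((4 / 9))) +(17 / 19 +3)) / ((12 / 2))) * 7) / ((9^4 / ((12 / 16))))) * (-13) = -8176753 / 7064010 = -1.16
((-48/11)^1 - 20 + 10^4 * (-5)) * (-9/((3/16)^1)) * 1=26412864/11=2401169.45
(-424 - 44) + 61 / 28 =-13043 / 28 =-465.82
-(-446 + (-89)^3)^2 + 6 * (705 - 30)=-497610318175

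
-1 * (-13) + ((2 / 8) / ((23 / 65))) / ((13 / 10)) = 623 / 46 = 13.54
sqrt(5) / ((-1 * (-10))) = 0.22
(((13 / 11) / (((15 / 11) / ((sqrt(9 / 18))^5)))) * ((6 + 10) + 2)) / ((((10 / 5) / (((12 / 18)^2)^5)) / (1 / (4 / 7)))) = 0.04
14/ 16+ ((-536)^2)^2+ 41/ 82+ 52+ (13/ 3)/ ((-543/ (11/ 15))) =82538991669.37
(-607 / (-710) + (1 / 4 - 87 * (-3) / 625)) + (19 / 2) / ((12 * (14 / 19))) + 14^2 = 2961080291 / 14910000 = 198.60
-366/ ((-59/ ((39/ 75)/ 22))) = 2379/ 16225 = 0.15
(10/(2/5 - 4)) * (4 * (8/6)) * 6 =-800/9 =-88.89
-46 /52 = -23 /26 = -0.88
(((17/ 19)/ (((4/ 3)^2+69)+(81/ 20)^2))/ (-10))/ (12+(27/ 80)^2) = -13056000/ 154105194433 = -0.00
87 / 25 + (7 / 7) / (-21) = 3.43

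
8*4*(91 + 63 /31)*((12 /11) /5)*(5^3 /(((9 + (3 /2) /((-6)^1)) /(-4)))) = -12656640 /341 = -37116.25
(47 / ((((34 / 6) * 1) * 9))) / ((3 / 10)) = 470 / 153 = 3.07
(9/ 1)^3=729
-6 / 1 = -6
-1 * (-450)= 450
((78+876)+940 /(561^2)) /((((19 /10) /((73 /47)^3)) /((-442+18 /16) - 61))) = -106580293138031675 /112878234414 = -944205.88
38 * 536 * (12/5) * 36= 8798976/5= 1759795.20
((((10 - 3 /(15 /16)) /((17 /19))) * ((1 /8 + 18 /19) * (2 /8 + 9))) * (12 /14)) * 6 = 54279 /140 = 387.71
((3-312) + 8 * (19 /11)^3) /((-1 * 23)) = 356407 /30613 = 11.64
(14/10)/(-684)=-7/3420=-0.00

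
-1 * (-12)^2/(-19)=144/19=7.58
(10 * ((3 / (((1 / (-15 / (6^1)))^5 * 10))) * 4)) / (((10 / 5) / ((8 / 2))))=-9375 / 4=-2343.75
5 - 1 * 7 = -2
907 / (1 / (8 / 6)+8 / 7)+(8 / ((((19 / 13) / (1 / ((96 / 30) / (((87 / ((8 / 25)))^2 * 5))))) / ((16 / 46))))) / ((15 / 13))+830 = 71105493787 / 370576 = 191878.30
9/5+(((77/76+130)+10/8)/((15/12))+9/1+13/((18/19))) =222869/1710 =130.33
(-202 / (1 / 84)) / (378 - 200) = -95.33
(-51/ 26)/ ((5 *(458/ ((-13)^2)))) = -663/ 4580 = -0.14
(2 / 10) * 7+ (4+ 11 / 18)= 541 / 90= 6.01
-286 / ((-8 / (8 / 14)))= 143 / 7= 20.43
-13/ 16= -0.81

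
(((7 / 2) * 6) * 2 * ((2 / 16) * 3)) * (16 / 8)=63 / 2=31.50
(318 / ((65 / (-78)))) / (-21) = 636 / 35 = 18.17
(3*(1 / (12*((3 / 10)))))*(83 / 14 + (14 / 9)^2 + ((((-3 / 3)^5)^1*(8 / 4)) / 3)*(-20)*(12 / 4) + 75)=699385 / 6804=102.79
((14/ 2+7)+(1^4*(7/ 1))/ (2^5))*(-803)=-365365/ 32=-11417.66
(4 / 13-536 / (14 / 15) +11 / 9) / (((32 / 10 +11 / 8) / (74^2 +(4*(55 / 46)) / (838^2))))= -59269964975291020 / 86455541133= -685554.27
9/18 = 1/2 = 0.50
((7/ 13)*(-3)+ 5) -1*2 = 18/ 13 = 1.38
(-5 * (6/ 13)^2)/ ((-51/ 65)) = 300/ 221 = 1.36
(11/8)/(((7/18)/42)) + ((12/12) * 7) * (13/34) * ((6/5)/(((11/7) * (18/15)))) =28088/187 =150.20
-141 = -141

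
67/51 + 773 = 39490/51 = 774.31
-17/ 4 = -4.25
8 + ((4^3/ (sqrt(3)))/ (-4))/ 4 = 5.69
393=393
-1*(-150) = 150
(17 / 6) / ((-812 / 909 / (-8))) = 5151 / 203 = 25.37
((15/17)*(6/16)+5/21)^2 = 2640625/8156736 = 0.32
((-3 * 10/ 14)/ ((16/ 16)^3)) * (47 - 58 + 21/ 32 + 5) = 2565/ 224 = 11.45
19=19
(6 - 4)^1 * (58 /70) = 58 /35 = 1.66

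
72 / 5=14.40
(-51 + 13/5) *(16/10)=-1936/25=-77.44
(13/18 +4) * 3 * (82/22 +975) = 457555/33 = 13865.30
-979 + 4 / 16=-3915 / 4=-978.75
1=1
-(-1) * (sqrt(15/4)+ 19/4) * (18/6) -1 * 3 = 3 * sqrt(15)/2+ 45/4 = 17.06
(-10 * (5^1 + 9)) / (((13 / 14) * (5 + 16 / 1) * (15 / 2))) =-112 / 117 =-0.96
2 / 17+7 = 7.12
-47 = -47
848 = 848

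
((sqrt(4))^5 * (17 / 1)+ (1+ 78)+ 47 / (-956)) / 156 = 595541 / 149136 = 3.99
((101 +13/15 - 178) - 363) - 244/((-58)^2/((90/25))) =-5542961/12615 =-439.39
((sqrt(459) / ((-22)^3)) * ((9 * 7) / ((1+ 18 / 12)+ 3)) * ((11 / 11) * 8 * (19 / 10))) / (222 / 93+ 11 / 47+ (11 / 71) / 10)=-742956354 * sqrt(51) / 39933576397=-0.13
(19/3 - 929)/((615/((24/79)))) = -22144/48585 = -0.46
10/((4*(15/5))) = 5/6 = 0.83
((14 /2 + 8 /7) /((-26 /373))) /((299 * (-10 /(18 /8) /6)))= 574047 /1088360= 0.53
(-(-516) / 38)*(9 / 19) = 2322 / 361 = 6.43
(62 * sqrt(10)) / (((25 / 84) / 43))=223944 * sqrt(10) / 25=28326.92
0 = 0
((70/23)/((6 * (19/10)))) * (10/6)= 1750/3933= 0.44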